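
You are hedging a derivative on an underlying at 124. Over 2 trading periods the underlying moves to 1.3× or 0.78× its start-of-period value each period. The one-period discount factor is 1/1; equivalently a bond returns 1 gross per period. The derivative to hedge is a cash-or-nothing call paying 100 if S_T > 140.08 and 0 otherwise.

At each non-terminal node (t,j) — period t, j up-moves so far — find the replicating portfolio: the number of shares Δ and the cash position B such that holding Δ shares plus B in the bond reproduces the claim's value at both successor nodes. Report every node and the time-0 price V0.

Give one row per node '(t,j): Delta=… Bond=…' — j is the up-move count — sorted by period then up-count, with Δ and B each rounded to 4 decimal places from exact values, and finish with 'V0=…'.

(0,0): Delta=0.6561 Bond=-63.4615
(1,0): Delta=0.0000 Bond=0.0000
(1,1): Delta=1.1930 Bond=-150.0000
V0=17.8994

Under the risk-neutral measure, an up-move has probability p* = (R−d)/(u−d) = 0.4231 and values discount at R = 1.
At expiry t=2: V(2,0)=0.0000, V(2,1)=0.0000, V(2,2)=100.0000
(1,0): S=96.7200. Δ = (V_up−V_dn)/(S_up−S_dn) = (0.0000−0.0000)/(125.7360−75.4416) = 0.0000. V = [p*·0.0000 + (1−p*)·0.0000]/1 = 0.0000. B = V − Δ·S = 0.0000.
(1,1): S=161.2000. Δ = (V_up−V_dn)/(S_up−S_dn) = (100.0000−0.0000)/(209.5600−125.7360) = 1.1930. V = [p*·100.0000 + (1−p*)·0.0000]/1 = 42.3077. B = V − Δ·S = -150.0000.
(0,0): S=124.0000. Δ = (V_up−V_dn)/(S_up−S_dn) = (42.3077−0.0000)/(161.2000−96.7200) = 0.6561. V = [p*·42.3077 + (1−p*)·0.0000]/1 = 17.8994. B = V − Δ·S = -63.4615.
Self-financing check: at every node Δ·S+B equals the discounted successor values.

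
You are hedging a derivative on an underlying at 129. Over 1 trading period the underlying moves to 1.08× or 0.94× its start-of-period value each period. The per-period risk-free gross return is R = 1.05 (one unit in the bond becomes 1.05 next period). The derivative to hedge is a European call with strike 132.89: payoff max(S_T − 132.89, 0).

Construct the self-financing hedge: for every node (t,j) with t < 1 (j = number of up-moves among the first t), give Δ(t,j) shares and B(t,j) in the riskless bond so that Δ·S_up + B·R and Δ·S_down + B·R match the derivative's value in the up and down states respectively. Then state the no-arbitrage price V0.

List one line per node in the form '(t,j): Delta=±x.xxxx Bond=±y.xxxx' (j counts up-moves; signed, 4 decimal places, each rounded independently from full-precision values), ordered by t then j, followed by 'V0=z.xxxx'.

(0,0): Delta=0.3560 Bond=-41.1170
V0=4.8116

No-arbitrage ⇒ martingale measure with p* = (R−d)/(u−d) = 0.7857.
Terminal payoffs: V(1,0)=0.0000, V(1,1)=6.4300
(0,0): S=129.0000. Δ = (V_up−V_dn)/(S_up−S_dn) = (6.4300−0.0000)/(139.3200−121.2600) = 0.3560. V = [p*·6.4300 + (1−p*)·0.0000]/1.05 = 4.8116. B = V − Δ·S = -41.1170.
Self-financing check: at every node Δ·S+B equals the discounted successor values.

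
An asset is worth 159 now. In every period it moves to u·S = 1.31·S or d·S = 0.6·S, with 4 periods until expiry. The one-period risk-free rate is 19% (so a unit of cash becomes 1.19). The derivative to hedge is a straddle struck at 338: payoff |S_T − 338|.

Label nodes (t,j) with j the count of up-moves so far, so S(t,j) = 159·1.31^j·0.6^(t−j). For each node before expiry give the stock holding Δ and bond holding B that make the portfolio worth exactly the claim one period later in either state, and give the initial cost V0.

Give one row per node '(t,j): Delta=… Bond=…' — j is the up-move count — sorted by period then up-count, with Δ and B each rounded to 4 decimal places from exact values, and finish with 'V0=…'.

(0,0): Delta=-0.2142 Bond=105.5545
(1,0): Delta=-1.0000 Bond=200.5745
(1,1): Delta=-0.1410 Bond=110.3628
(2,0): Delta=-1.0000 Bond=238.6837
(2,1): Delta=-1.0000 Bond=238.6837
(2,2): Delta=-0.0610 Bond=109.4974
(3,0): Delta=-1.0000 Bond=284.0336
(3,1): Delta=-1.0000 Bond=284.0336
(3,2): Delta=-1.0000 Bond=284.0336
(3,3): Delta=0.0265 Bond=99.0344
V0=71.4957

Under the risk-neutral measure, an up-move has probability p* = (R−d)/(u−d) = 0.8310 and values discount at R = 1.19.
Payoff layer (t=4): V(4,0)=317.3936, V(4,1)=293.0094, V(4,2)=239.7704, V(4,3)=123.5321, V(4,4)=130.2549
  t=3,j=0: stock 34.3440 → up 44.9906 (V=293.0094), down 20.6064 (V=317.3936). Price 249.6896; hedge Δ=-1.0000, bond B=284.0336.
  t=3,j=1: stock 74.9844 → up 98.2296 (V=239.7704), down 44.9906 (V=293.0094). Price 209.0492; hedge Δ=-1.0000, bond B=284.0336.
  t=3,j=2: stock 163.7159 → up 214.4679 (V=123.5321), down 98.2296 (V=239.7704). Price 120.3177; hedge Δ=-1.0000, bond B=284.0336.
  t=3,j=3: stock 357.4465 → up 468.2549 (V=130.2549), down 214.4679 (V=123.5321). Price 108.5031; hedge Δ=0.0265, bond B=99.0344.
  t=2,j=0: stock 57.2400 → up 74.9844 (V=209.0492), down 34.3440 (V=249.6896). Price 181.4437; hedge Δ=-1.0000, bond B=238.6837.
  t=2,j=1: stock 124.9740 → up 163.7159 (V=120.3177), down 74.9844 (V=209.0492). Price 113.7097; hedge Δ=-1.0000, bond B=238.6837.
  t=2,j=2: stock 272.8599 → up 357.4465 (V=108.5031), down 163.7159 (V=120.3177). Price 92.8571; hedge Δ=-0.0610, bond B=109.4974.
  t=1,j=0: stock 95.4000 → up 124.9740 (V=113.7097), down 57.2400 (V=181.4437). Price 105.1745; hedge Δ=-1.0000, bond B=200.5745.
  t=1,j=1: stock 208.2900 → up 272.8599 (V=92.8571), down 124.9740 (V=113.7097). Price 80.9928; hedge Δ=-0.1410, bond B=110.3628.
  t=0,j=0: stock 159.0000 → up 208.2900 (V=80.9928), down 95.4000 (V=105.1745). Price 71.4957; hedge Δ=-0.2142, bond B=105.5545.
Check: Δ(0,0)·S0 + B(0,0) = 71.4957 = V0.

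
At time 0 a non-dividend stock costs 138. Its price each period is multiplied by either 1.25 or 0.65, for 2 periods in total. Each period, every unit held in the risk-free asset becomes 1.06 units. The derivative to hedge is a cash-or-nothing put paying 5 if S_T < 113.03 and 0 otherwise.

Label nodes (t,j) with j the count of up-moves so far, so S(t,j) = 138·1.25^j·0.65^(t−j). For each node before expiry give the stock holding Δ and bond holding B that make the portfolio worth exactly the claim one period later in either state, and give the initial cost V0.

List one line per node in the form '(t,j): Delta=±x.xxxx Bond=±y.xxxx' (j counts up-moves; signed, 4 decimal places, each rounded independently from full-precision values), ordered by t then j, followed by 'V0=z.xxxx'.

Risk-neutral probability p* = (R−d)/(u−d) = (1.06−0.65)/(1.25−0.65) = 0.6833.
Payoff layer (t=2): V(2,0)=5.0000, V(2,1)=5.0000, V(2,2)=0.0000
(1,0): S=89.7000. Δ = (V_up−V_dn)/(S_up−S_dn) = (5.0000−5.0000)/(112.1250−58.3050) = 0.0000. V = [p*·5.0000 + (1−p*)·5.0000]/1.06 = 4.7170. B = V − Δ·S = 4.7170.
(1,1): S=172.5000. Δ = (V_up−V_dn)/(S_up−S_dn) = (0.0000−5.0000)/(215.6250−112.1250) = -0.0483. V = [p*·0.0000 + (1−p*)·5.0000]/1.06 = 1.4937. B = V − Δ·S = 9.8270.
(0,0): S=138.0000. Δ = (V_up−V_dn)/(S_up−S_dn) = (1.4937−4.7170)/(172.5000−89.7000) = -0.0389. V = [p*·1.4937 + (1−p*)·4.7170]/1.06 = 2.3721. B = V − Δ·S = 7.7442.
The time-0 hedge costs 2.3721, which is the no-arbitrage price.

(0,0): Delta=-0.0389 Bond=7.7442
(1,0): Delta=0.0000 Bond=4.7170
(1,1): Delta=-0.0483 Bond=9.8270
V0=2.3721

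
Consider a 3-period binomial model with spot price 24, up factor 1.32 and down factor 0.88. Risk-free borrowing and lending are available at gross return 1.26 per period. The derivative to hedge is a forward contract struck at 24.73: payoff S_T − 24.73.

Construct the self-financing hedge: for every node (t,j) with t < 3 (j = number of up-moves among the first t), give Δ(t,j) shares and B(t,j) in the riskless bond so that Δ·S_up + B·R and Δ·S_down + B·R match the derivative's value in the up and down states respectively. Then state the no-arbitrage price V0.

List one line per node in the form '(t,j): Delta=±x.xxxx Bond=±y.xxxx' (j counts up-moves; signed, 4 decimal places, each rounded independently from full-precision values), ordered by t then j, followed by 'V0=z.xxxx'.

(0,0): Delta=1.0000 Bond=-12.3627
(1,0): Delta=1.0000 Bond=-15.5770
(1,1): Delta=1.0000 Bond=-15.5770
(2,0): Delta=1.0000 Bond=-19.6270
(2,1): Delta=1.0000 Bond=-19.6270
(2,2): Delta=1.0000 Bond=-19.6270
V0=11.6373

Since d<R<u, set p* = (R−d)/(u−d) = 0.8636; price each node as the discounted p*-expectation of its children.
Terminal values V(3,·): V(3,0)=-8.3747, V(3,1)=-0.1970, V(3,2)=12.0695, V(3,3)=30.4692
  t=2,j=0: stock 18.5856 → up 24.5330 (V=-0.1970), down 16.3553 (V=-8.3747). Price -1.0414; hedge Δ=1.0000, bond B=-19.6270.
  t=2,j=1: stock 27.8784 → up 36.7995 (V=12.0695), down 24.5330 (V=-0.1970). Price 8.2514; hedge Δ=1.0000, bond B=-19.6270.
  t=2,j=2: stock 41.8176 → up 55.1992 (V=30.4692), down 36.7995 (V=12.0695). Price 22.1906; hedge Δ=1.0000, bond B=-19.6270.
  t=1,j=0: stock 21.1200 → up 27.8784 (V=8.2514), down 18.5856 (V=-1.0414). Price 5.5430; hedge Δ=1.0000, bond B=-15.5770.
  t=1,j=1: stock 31.6800 → up 41.8176 (V=22.1906), down 27.8784 (V=8.2514). Price 16.1030; hedge Δ=1.0000, bond B=-15.5770.
  t=0,j=0: stock 24.0000 → up 31.6800 (V=16.1030), down 21.1200 (V=5.5430). Price 11.6373; hedge Δ=1.0000, bond B=-12.3627.
Check: Δ(0,0)·S0 + B(0,0) = 11.6373 = V0.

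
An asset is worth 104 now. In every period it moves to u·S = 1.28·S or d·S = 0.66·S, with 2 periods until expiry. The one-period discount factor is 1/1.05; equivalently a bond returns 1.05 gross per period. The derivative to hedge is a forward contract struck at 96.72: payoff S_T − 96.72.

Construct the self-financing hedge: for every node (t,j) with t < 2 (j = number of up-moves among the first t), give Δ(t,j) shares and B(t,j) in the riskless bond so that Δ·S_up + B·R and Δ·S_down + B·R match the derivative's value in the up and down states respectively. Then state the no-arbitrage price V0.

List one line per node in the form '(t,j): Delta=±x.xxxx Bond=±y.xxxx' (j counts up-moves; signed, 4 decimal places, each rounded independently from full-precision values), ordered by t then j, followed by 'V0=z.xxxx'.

(0,0): Delta=1.0000 Bond=-87.7279
(1,0): Delta=1.0000 Bond=-92.1143
(1,1): Delta=1.0000 Bond=-92.1143
V0=16.2721

Under the risk-neutral measure, an up-move has probability p* = (R−d)/(u−d) = 0.6290 and values discount at R = 1.05.
Terminal values V(2,·): V(2,0)=-51.4176, V(2,1)=-8.8608, V(2,2)=73.6736
  t=1,j=0: stock 68.6400 → up 87.8592 (V=-8.8608), down 45.3024 (V=-51.4176). Price -23.4743; hedge Δ=1.0000, bond B=-92.1143.
  t=1,j=1: stock 133.1200 → up 170.3936 (V=73.6736), down 87.8592 (V=-8.8608). Price 41.0057; hedge Δ=1.0000, bond B=-92.1143.
  t=0,j=0: stock 104.0000 → up 133.1200 (V=41.0057), down 68.6400 (V=-23.4743). Price 16.2721; hedge Δ=1.0000, bond B=-87.7279.
Self-financing check: at every node Δ·S+B equals the discounted successor values.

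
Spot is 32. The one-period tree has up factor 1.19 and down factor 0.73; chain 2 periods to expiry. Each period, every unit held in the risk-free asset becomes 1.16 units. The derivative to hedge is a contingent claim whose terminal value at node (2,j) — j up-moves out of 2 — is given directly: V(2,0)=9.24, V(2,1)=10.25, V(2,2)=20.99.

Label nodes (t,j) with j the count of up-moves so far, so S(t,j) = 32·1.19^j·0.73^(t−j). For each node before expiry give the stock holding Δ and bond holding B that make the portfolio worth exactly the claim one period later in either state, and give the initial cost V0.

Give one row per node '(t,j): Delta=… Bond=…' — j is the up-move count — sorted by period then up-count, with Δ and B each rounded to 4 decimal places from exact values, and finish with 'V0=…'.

(0,0): Delta=0.5918 Bond=-4.3496
(1,0): Delta=0.0940 Bond=6.5838
(1,1): Delta=0.6131 Bond=-5.8568
V0=14.5887

No-arbitrage ⇒ martingale measure with p* = (R−d)/(u−d) = 0.9348.
Payoff layer (t=2): V(2,0)=9.2400, V(2,1)=10.2500, V(2,2)=20.9900
  t=1,j=0: stock 23.3600 → up 27.7984 (V=10.2500), down 17.0528 (V=9.2400). Price 8.7794; hedge Δ=0.0940, bond B=6.5838.
  t=1,j=1: stock 38.0800 → up 45.3152 (V=20.9900), down 27.7984 (V=10.2500). Price 17.4910; hedge Δ=0.6131, bond B=-5.8568.
  t=0,j=0: stock 32.0000 → up 38.0800 (V=17.4910), down 23.3600 (V=8.7794). Price 14.5887; hedge Δ=0.5918, bond B=-4.3496.
Each (Δ,B) replicates both successor values, so the strategy is self-financing and V0 is arbitrage-free.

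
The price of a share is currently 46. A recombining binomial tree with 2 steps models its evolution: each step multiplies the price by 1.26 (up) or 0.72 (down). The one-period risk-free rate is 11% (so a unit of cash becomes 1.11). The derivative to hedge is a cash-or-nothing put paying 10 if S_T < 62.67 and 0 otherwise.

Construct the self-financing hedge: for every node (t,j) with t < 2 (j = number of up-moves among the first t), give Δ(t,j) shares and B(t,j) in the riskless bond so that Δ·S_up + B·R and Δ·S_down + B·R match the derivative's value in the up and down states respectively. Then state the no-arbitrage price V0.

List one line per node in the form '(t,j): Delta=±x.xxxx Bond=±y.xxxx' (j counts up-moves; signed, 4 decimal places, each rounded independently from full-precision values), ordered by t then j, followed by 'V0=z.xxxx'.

Risk-neutral probability p* = (R−d)/(u−d) = (1.11−0.72)/(1.26−0.72) = 0.7222.
Payoff layer (t=2): V(2,0)=10.0000, V(2,1)=10.0000, V(2,2)=0.0000
Node (1,0) S=33.1200: V=(p*·10.0000+(1−p*)·10.0000)/1.11=9.0090; Δ=(10.0000−10.0000)/(41.7312−23.8464)=0.0000; B=V−Δ·S=9.0090
Node (1,1) S=57.9600: V=(p*·0.0000+(1−p*)·10.0000)/1.11=2.5025; Δ=(0.0000−10.0000)/(73.0296−41.7312)=-0.3195; B=V−Δ·S=21.0210
Node (0,0) S=46.0000: V=(p*·2.5025+(1−p*)·9.0090)/1.11=3.8828; Δ=(2.5025−9.0090)/(57.9600−33.1200)=-0.2619; B=V−Δ·S=15.9318
Check: Δ(0,0)·S0 + B(0,0) = 3.8828 = V0.

(0,0): Delta=-0.2619 Bond=15.9318
(1,0): Delta=0.0000 Bond=9.0090
(1,1): Delta=-0.3195 Bond=21.0210
V0=3.8828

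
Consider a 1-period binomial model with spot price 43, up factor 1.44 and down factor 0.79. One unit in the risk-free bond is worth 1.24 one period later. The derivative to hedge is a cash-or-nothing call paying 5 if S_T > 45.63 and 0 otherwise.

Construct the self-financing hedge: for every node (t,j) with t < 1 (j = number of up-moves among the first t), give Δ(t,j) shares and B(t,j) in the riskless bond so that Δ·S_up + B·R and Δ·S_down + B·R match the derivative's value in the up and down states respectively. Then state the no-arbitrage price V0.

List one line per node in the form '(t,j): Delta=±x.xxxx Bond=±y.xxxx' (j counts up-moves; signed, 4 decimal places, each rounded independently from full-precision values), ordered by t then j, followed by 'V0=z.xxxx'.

(0,0): Delta=0.1789 Bond=-4.9007
V0=2.7916

Under the risk-neutral measure, an up-move has probability p* = (R−d)/(u−d) = 0.6923 and values discount at R = 1.24.
Terminal values V(1,·): V(1,0)=0.0000, V(1,1)=5.0000
Node (0,0) S=43.0000: V=(p*·5.0000+(1−p*)·0.0000)/1.24=2.7916; Δ=(5.0000−0.0000)/(61.9200−33.9700)=0.1789; B=V−Δ·S=-4.9007
Self-financing check: at every node Δ·S+B equals the discounted successor values.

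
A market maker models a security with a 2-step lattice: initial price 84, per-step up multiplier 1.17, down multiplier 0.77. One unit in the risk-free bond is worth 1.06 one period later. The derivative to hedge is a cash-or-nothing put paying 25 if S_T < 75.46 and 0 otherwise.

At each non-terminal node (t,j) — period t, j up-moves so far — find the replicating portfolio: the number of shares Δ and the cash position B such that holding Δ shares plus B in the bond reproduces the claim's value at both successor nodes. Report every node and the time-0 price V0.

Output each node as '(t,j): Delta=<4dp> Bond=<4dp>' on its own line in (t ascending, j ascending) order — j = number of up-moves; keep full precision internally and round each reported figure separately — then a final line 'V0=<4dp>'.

Risk-neutral probability p* = (R−d)/(u−d) = (1.06−0.77)/(1.17−0.77) = 0.7250.
At expiry t=2: V(2,0)=25.0000, V(2,1)=0.0000, V(2,2)=0.0000
(1,0): S=64.6800. Δ = (V_up−V_dn)/(S_up−S_dn) = (0.0000−25.0000)/(75.6756−49.8036) = -0.9663. V = [p*·0.0000 + (1−p*)·25.0000]/1.06 = 6.4858. B = V − Δ·S = 68.9858.
(1,1): S=98.2800. Δ = (V_up−V_dn)/(S_up−S_dn) = (0.0000−0.0000)/(114.9876−75.6756) = 0.0000. V = [p*·0.0000 + (1−p*)·0.0000]/1.06 = 0.0000. B = V − Δ·S = 0.0000.
(0,0): S=84.0000. Δ = (V_up−V_dn)/(S_up−S_dn) = (0.0000−6.4858)/(98.2800−64.6800) = -0.1930. V = [p*·0.0000 + (1−p*)·6.4858]/1.06 = 1.6826. B = V − Δ·S = 17.8973.
The time-0 hedge costs 1.6826, which is the no-arbitrage price.

(0,0): Delta=-0.1930 Bond=17.8973
(1,0): Delta=-0.9663 Bond=68.9858
(1,1): Delta=0.0000 Bond=0.0000
V0=1.6826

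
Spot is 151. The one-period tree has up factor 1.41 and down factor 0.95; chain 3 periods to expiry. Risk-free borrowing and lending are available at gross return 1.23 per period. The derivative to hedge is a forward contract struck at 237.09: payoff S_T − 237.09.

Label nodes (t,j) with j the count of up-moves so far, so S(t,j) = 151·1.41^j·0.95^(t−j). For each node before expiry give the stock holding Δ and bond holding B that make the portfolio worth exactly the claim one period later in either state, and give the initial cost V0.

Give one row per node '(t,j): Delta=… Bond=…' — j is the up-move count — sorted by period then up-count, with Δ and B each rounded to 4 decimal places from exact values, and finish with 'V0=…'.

(0,0): Delta=1.0000 Bond=-127.4084
(1,0): Delta=1.0000 Bond=-156.7123
(1,1): Delta=1.0000 Bond=-156.7123
(2,0): Delta=1.0000 Bond=-192.7561
(2,1): Delta=1.0000 Bond=-192.7561
(2,2): Delta=1.0000 Bond=-192.7561
V0=23.5916

Under the risk-neutral measure, an up-move has probability p* = (R−d)/(u−d) = 0.6087 and values discount at R = 1.23.
Payoff layer (t=3): V(3,0)=-107.6264, V(3,1)=-44.9387, V(3,2)=48.1029, V(3,3)=186.1964
Node (2,0) S=136.2775: V=(p*·-44.9387+(1−p*)·-107.6264)/1.23=-56.4786; Δ=(-44.9387−-107.6264)/(192.1513−129.4636)=1.0000; B=V−Δ·S=-192.7561
Node (2,1) S=202.2645: V=(p*·48.1029+(1−p*)·-44.9387)/1.23=9.5084; Δ=(48.1029−-44.9387)/(285.1929−192.1513)=1.0000; B=V−Δ·S=-192.7561
Node (2,2) S=300.2031: V=(p*·186.1964+(1−p*)·48.1029)/1.23=107.4470; Δ=(186.1964−48.1029)/(423.2864−285.1929)=1.0000; B=V−Δ·S=-192.7561
Node (1,0) S=143.4500: V=(p*·9.5084+(1−p*)·-56.4786)/1.23=-13.2623; Δ=(9.5084−-56.4786)/(202.2645−136.2775)=1.0000; B=V−Δ·S=-156.7123
Node (1,1) S=212.9100: V=(p*·107.4470+(1−p*)·9.5084)/1.23=56.1977; Δ=(107.4470−9.5084)/(300.2031−202.2645)=1.0000; B=V−Δ·S=-156.7123
Node (0,0) S=151.0000: V=(p*·56.1977+(1−p*)·-13.2623)/1.23=23.5916; Δ=(56.1977−-13.2623)/(212.9100−143.4500)=1.0000; B=V−Δ·S=-127.4084
The time-0 hedge costs 23.5916, which is the no-arbitrage price.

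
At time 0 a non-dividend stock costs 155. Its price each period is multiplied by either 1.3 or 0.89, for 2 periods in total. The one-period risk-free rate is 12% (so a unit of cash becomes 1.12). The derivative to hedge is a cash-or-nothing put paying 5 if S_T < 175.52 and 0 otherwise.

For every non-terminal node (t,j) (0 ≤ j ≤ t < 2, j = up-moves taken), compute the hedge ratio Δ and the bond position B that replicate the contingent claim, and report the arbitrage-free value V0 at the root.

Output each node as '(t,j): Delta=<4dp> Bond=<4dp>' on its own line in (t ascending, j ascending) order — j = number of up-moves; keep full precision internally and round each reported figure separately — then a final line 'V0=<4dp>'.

(0,0): Delta=-0.0308 Bond=5.5486
(1,0): Delta=-0.0884 Bond=14.1551
(1,1): Delta=0.0000 Bond=0.0000
V0=0.7683

No-arbitrage ⇒ martingale measure with p* = (R−d)/(u−d) = 0.5610.
Terminal values V(2,·): V(2,0)=5.0000, V(2,1)=0.0000, V(2,2)=0.0000
  t=1,j=0: stock 137.9500 → up 179.3350 (V=0.0000), down 122.7755 (V=5.0000). Price 1.9599; hedge Δ=-0.0884, bond B=14.1551.
  t=1,j=1: stock 201.5000 → up 261.9500 (V=0.0000), down 179.3350 (V=0.0000). Price 0.0000; hedge Δ=0.0000, bond B=0.0000.
  t=0,j=0: stock 155.0000 → up 201.5000 (V=0.0000), down 137.9500 (V=1.9599). Price 0.7683; hedge Δ=-0.0308, bond B=5.5486.
Check: Δ(0,0)·S0 + B(0,0) = 0.7683 = V0.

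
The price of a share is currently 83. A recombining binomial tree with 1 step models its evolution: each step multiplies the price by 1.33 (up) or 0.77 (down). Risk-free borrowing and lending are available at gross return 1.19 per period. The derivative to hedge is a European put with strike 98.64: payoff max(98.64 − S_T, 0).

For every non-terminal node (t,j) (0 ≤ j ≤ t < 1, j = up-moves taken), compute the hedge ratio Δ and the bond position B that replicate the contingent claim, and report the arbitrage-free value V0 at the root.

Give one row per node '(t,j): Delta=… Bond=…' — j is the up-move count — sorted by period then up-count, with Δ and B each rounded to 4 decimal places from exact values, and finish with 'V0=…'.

Risk-neutral probability p* = (R−d)/(u−d) = (1.19−0.77)/(1.33−0.77) = 0.7500.
At expiry t=1: V(1,0)=34.7300, V(1,1)=0.0000
  t=0,j=0: stock 83.0000 → up 110.3900 (V=0.0000), down 63.9100 (V=34.7300). Price 7.2962; hedge Δ=-0.7472, bond B=69.3141.
Root portfolio cost Δ·83+B reproduces V0=7.2962.

(0,0): Delta=-0.7472 Bond=69.3141
V0=7.2962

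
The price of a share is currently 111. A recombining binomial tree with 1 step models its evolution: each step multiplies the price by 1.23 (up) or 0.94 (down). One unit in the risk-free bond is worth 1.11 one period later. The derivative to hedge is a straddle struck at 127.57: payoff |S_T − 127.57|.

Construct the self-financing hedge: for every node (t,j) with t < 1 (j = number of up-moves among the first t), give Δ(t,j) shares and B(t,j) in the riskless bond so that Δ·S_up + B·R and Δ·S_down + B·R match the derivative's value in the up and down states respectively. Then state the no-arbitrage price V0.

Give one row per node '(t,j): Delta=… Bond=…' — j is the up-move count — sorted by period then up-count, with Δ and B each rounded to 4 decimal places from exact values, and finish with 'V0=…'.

(0,0): Delta=-0.4433 Bond=62.5986
V0=13.3917

No-arbitrage ⇒ martingale measure with p* = (R−d)/(u−d) = 0.5862.
Terminal values V(1,·): V(1,0)=23.2300, V(1,1)=8.9600
(0,0): S=111.0000. Δ = (V_up−V_dn)/(S_up−S_dn) = (8.9600−23.2300)/(136.5300−104.3400) = -0.4433. V = [p*·8.9600 + (1−p*)·23.2300]/1.11 = 13.3917. B = V − Δ·S = 62.5986.
Each (Δ,B) replicates both successor values, so the strategy is self-financing and V0 is arbitrage-free.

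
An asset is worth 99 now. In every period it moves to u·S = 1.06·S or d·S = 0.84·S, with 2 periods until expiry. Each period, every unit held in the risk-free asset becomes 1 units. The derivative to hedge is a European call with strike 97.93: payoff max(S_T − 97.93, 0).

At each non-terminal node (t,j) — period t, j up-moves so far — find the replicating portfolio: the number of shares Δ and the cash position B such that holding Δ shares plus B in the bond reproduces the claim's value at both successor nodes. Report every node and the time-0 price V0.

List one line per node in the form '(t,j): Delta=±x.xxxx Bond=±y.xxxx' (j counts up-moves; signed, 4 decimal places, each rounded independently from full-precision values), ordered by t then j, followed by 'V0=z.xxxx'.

The replicating-portfolio and risk-neutral prices coincide; use p* = (1−0.84)/(1.06−0.84) = 0.7273 for the latter.
Terminal payoffs: V(2,0)=0.0000, V(2,1)=0.0000, V(2,2)=13.3064
(1,0): S=83.1600. Δ = (V_up−V_dn)/(S_up−S_dn) = (0.0000−0.0000)/(88.1496−69.8544) = 0.0000. V = [p*·0.0000 + (1−p*)·0.0000]/1 = 0.0000. B = V − Δ·S = 0.0000.
(1,1): S=104.9400. Δ = (V_up−V_dn)/(S_up−S_dn) = (13.3064−0.0000)/(111.2364−88.1496) = 0.5764. V = [p*·13.3064 + (1−p*)·0.0000]/1 = 9.6774. B = V − Δ·S = -50.8063.
(0,0): S=99.0000. Δ = (V_up−V_dn)/(S_up−S_dn) = (9.6774−0.0000)/(104.9400−83.1600) = 0.4443. V = [p*·9.6774 + (1−p*)·0.0000]/1 = 7.0381. B = V − Δ·S = -36.9500.
Check: Δ(0,0)·S0 + B(0,0) = 7.0381 = V0.

(0,0): Delta=0.4443 Bond=-36.9500
(1,0): Delta=0.0000 Bond=0.0000
(1,1): Delta=0.5764 Bond=-50.8063
V0=7.0381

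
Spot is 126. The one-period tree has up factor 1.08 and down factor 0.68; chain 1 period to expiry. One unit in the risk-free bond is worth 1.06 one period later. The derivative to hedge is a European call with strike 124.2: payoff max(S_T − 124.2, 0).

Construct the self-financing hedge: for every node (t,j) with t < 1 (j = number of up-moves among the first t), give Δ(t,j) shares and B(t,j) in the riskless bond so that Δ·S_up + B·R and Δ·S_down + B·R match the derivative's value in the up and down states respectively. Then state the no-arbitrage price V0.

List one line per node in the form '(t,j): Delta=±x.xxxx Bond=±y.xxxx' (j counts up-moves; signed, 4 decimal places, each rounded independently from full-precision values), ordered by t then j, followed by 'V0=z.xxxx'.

(0,0): Delta=0.2357 Bond=-19.0528
V0=10.6472

Since d<R<u, set p* = (R−d)/(u−d) = 0.9500; price each node as the discounted p*-expectation of its children.
At expiry t=1: V(1,0)=0.0000, V(1,1)=11.8800
  t=0,j=0: stock 126.0000 → up 136.0800 (V=11.8800), down 85.6800 (V=0.0000). Price 10.6472; hedge Δ=0.2357, bond B=-19.0528.
Each (Δ,B) replicates both successor values, so the strategy is self-financing and V0 is arbitrage-free.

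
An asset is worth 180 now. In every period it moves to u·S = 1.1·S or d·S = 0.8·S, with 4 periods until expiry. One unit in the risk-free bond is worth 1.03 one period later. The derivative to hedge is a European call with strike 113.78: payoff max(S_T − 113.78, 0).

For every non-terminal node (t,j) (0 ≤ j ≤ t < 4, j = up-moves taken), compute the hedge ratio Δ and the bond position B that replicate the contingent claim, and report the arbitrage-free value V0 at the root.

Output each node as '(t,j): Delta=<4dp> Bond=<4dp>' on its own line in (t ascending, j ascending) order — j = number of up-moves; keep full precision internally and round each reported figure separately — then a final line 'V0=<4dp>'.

Under the risk-neutral measure, an up-move has probability p* = (R−d)/(u−d) = 0.7667 and values discount at R = 1.03.
Terminal values V(4,·): V(4,0)=0.0000, V(4,1)=0.0000, V(4,2)=25.6120, V(4,3)=77.8840, V(4,4)=149.7580
(3,0): S=92.1600. Δ = (V_up−V_dn)/(S_up−S_dn) = (0.0000−0.0000)/(101.3760−73.7280) = 0.0000. V = [p*·0.0000 + (1−p*)·0.0000]/1.03 = 0.0000. B = V − Δ·S = 0.0000.
(3,1): S=126.7200. Δ = (V_up−V_dn)/(S_up−S_dn) = (25.6120−0.0000)/(139.3920−101.3760) = 0.6737. V = [p*·25.6120 + (1−p*)·0.0000]/1.03 = 19.0639. B = V − Δ·S = -66.3094.
(3,2): S=174.2400. Δ = (V_up−V_dn)/(S_up−S_dn) = (77.8840−25.6120)/(191.6640−139.3920) = 1.0000. V = [p*·77.8840 + (1−p*)·25.6120]/1.03 = 63.7740. B = V − Δ·S = -110.4660.
(3,3): S=239.5800. Δ = (V_up−V_dn)/(S_up−S_dn) = (149.7580−77.8840)/(263.5380−191.6640) = 1.0000. V = [p*·149.7580 + (1−p*)·77.8840]/1.03 = 129.1140. B = V − Δ·S = -110.4660.
(2,0): S=115.2000. Δ = (V_up−V_dn)/(S_up−S_dn) = (19.0639−0.0000)/(126.7200−92.1600) = 0.5516. V = [p*·19.0639 + (1−p*)·0.0000]/1.03 = 14.1900. B = V − Δ·S = -49.3565.
(2,1): S=158.4000. Δ = (V_up−V_dn)/(S_up−S_dn) = (63.7740−19.0639)/(174.2400−126.7200) = 0.9409. V = [p*·63.7740 + (1−p*)·19.0639]/1.03 = 51.7880. B = V − Δ·S = -97.2454.
(2,2): S=217.8000. Δ = (V_up−V_dn)/(S_up−S_dn) = (129.1140−63.7740)/(239.5800−174.2400) = 1.0000. V = [p*·129.1140 + (1−p*)·63.7740]/1.03 = 110.5514. B = V − Δ·S = -107.2486.
(1,0): S=144.0000. Δ = (V_up−V_dn)/(S_up−S_dn) = (51.7880−14.1900)/(158.4000−115.2000) = 0.8703. V = [p*·51.7880 + (1−p*)·14.1900]/1.03 = 41.7623. B = V − Δ·S = -83.5644.
(1,1): S=198.0000. Δ = (V_up−V_dn)/(S_up−S_dn) = (110.5514−51.7880)/(217.8000−158.4000) = 0.9893. V = [p*·110.5514 + (1−p*)·51.7880]/1.03 = 94.0194. B = V − Δ·S = -101.8587.
(0,0): S=180.0000. Δ = (V_up−V_dn)/(S_up−S_dn) = (94.0194−41.7623)/(198.0000−144.0000) = 0.9677. V = [p*·94.0194 + (1−p*)·41.7623]/1.03 = 79.4428. B = V − Δ·S = -94.7476.
Self-financing check: at every node Δ·S+B equals the discounted successor values.

(0,0): Delta=0.9677 Bond=-94.7476
(1,0): Delta=0.8703 Bond=-83.5644
(1,1): Delta=0.9893 Bond=-101.8587
(2,0): Delta=0.5516 Bond=-49.3565
(2,1): Delta=0.9409 Bond=-97.2454
(2,2): Delta=1.0000 Bond=-107.2486
(3,0): Delta=0.0000 Bond=0.0000
(3,1): Delta=0.6737 Bond=-66.3094
(3,2): Delta=1.0000 Bond=-110.4660
(3,3): Delta=1.0000 Bond=-110.4660
V0=79.4428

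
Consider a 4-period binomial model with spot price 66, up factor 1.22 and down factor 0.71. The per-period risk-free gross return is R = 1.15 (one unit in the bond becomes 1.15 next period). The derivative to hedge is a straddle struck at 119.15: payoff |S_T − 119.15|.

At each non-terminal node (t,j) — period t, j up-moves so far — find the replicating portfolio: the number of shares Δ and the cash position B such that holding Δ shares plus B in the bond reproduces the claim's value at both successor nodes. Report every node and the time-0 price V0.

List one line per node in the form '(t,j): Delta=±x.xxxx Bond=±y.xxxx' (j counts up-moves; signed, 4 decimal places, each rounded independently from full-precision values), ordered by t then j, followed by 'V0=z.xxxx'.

(0,0): Delta=-0.3211 Bond=40.4591
(1,0): Delta=-1.0000 Bond=78.3431
(1,1): Delta=-0.2582 Bond=41.4665
(2,0): Delta=-1.0000 Bond=90.0945
(2,1): Delta=-1.0000 Bond=90.0945
(2,2): Delta=-0.1895 Bond=40.9397
(3,0): Delta=-1.0000 Bond=103.6087
(3,1): Delta=-1.0000 Bond=103.6087
(3,2): Delta=-1.0000 Bond=103.6087
(3,3): Delta=-0.1145 Bond=38.0875
V0=19.2691

The replicating-portfolio and risk-neutral prices coincide; use p* = (1.15−0.71)/(1.22−0.71) = 0.8627 for the latter.
Terminal payoffs: V(4,0)=102.3783, V(4,1)=90.3310, V(4,2)=69.6300, V(4,3)=34.0594, V(4,4)=27.0621
Node (3,0) S=23.6221: V=(p*·90.3310+(1−p*)·102.3783)/1.15=79.9866; Δ=(90.3310−102.3783)/(28.8190−16.7717)=-1.0000; B=V−Δ·S=103.6087
Node (3,1) S=40.5901: V=(p*·69.6300+(1−p*)·90.3310)/1.15=63.0186; Δ=(69.6300−90.3310)/(49.5200−28.8190)=-1.0000; B=V−Δ·S=103.6087
Node (3,2) S=69.7464: V=(p*·34.0594+(1−p*)·69.6300)/1.15=33.8623; Δ=(34.0594−69.6300)/(85.0906−49.5200)=-1.0000; B=V−Δ·S=103.6087
Node (3,3) S=119.8460: V=(p*·27.0621+(1−p*)·34.0594)/1.15=24.3674; Δ=(27.0621−34.0594)/(146.2121−85.0906)=-0.1145; B=V−Δ·S=38.0875
Node (2,0) S=33.2706: V=(p*·63.0186+(1−p*)·79.9866)/1.15=56.8239; Δ=(63.0186−79.9866)/(40.5901−23.6221)=-1.0000; B=V−Δ·S=90.0945
Node (2,1) S=57.1692: V=(p*·33.8623+(1−p*)·63.0186)/1.15=32.9253; Δ=(33.8623−63.0186)/(69.7464−40.5901)=-1.0000; B=V−Δ·S=90.0945
Node (2,2) S=98.2344: V=(p*·24.3674+(1−p*)·33.8623)/1.15=22.3223; Δ=(24.3674−33.8623)/(119.8460−69.7464)=-0.1895; B=V−Δ·S=40.9397
Node (1,0) S=46.8600: V=(p*·32.9253+(1−p*)·56.8239)/1.15=31.4831; Δ=(32.9253−56.8239)/(57.1692−33.2706)=-1.0000; B=V−Δ·S=78.3431
Node (1,1) S=80.5200: V=(p*·22.3223+(1−p*)·32.9253)/1.15=20.6762; Δ=(22.3223−32.9253)/(98.2344−57.1692)=-0.2582; B=V−Δ·S=41.4665
Node (0,0) S=66.0000: V=(p*·20.6762+(1−p*)·31.4831)/1.15=19.2691; Δ=(20.6762−31.4831)/(80.5200−46.8600)=-0.3211; B=V−Δ·S=40.4591
The time-0 hedge costs 19.2691, which is the no-arbitrage price.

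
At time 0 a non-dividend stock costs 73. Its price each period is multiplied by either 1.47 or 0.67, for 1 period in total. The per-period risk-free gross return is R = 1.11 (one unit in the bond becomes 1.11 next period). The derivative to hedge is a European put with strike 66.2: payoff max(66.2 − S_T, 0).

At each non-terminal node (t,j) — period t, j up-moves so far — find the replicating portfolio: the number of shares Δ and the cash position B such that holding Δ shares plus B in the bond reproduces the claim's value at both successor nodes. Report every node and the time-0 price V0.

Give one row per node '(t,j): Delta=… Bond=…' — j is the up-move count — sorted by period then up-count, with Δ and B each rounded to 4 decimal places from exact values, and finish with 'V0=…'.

(0,0): Delta=-0.2961 Bond=28.6220
V0=7.0095

Under the risk-neutral measure, an up-move has probability p* = (R−d)/(u−d) = 0.5500 and values discount at R = 1.11.
Payoff layer (t=1): V(1,0)=17.2900, V(1,1)=0.0000
(0,0): S=73.0000. Δ = (V_up−V_dn)/(S_up−S_dn) = (0.0000−17.2900)/(107.3100−48.9100) = -0.2961. V = [p*·0.0000 + (1−p*)·17.2900]/1.11 = 7.0095. B = V − Δ·S = 28.6220.
The time-0 hedge costs 7.0095, which is the no-arbitrage price.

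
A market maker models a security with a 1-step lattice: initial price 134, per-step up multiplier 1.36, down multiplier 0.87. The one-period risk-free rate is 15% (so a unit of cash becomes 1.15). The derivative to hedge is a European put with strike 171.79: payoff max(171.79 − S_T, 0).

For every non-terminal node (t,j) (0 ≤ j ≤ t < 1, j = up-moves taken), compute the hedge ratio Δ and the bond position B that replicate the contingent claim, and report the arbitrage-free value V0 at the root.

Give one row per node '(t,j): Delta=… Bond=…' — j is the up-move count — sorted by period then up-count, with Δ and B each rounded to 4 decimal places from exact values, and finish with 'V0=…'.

(0,0): Delta=-0.8408 Bond=133.2486
V0=20.5752

Under the risk-neutral measure, an up-move has probability p* = (R−d)/(u−d) = 0.5714 and values discount at R = 1.15.
Terminal values V(1,·): V(1,0)=55.2100, V(1,1)=0.0000
  t=0,j=0: stock 134.0000 → up 182.2400 (V=0.0000), down 116.5800 (V=55.2100). Price 20.5752; hedge Δ=-0.8408, bond B=133.2486.
Root portfolio cost Δ·134+B reproduces V0=20.5752.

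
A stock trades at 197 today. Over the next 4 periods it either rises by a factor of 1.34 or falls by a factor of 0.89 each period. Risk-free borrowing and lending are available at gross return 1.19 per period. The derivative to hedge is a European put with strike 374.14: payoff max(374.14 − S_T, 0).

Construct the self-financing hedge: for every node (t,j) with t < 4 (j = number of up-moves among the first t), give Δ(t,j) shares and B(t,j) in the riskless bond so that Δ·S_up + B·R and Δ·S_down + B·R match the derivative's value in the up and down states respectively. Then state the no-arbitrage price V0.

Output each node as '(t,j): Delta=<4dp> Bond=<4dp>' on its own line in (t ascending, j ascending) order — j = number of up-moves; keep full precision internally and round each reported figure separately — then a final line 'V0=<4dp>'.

(0,0): Delta=-0.4350 Bond=110.3730
(1,0): Delta=-0.8102 Bond=197.1277
(1,1): Delta=-0.3104 Bond=98.4519
(2,0): Delta=-1.0000 Bond=264.2045
(2,1): Delta=-0.7471 Bond=219.7708
(2,2): Delta=-0.1653 Bond=65.8513
(3,0): Delta=-1.0000 Bond=314.4034
(3,1): Delta=-1.0000 Bond=314.4034
(3,2): Delta=-0.6631 Bond=235.0891
(3,3): Delta=0.0000 Bond=0.0000
V0=24.6849

No-arbitrage ⇒ martingale measure with p* = (R−d)/(u−d) = 0.6667.
At expiry t=4: V(4,0)=250.5378, V(4,1)=188.0423, V(4,2)=93.9479, V(4,3)=0.0000, V(4,4)=0.0000
Node (3,0) S=138.8789: V=(p*·188.0423+(1−p*)·250.5378)/1.19=175.5245; Δ=(188.0423−250.5378)/(186.0977−123.6022)=-1.0000; B=V−Δ·S=314.4034
Node (3,1) S=209.0986: V=(p*·93.9479+(1−p*)·188.0423)/1.19=105.3048; Δ=(93.9479−188.0423)/(280.1921−186.0977)=-1.0000; B=V−Δ·S=314.4034
Node (3,2) S=314.8225: V=(p*·0.0000+(1−p*)·93.9479)/1.19=26.3159; Δ=(0.0000−93.9479)/(421.8622−280.1921)=-0.6631; B=V−Δ·S=235.0891
Node (3,3) S=474.0025: V=(p*·0.0000+(1−p*)·0.0000)/1.19=0.0000; Δ=(0.0000−0.0000)/(635.1633−421.8622)=0.0000; B=V−Δ·S=0.0000
Node (2,0) S=156.0437: V=(p*·105.3048+(1−p*)·175.5245)/1.19=108.1608; Δ=(105.3048−175.5245)/(209.0986−138.8789)=-1.0000; B=V−Δ·S=264.2045
Node (2,1) S=234.9422: V=(p*·26.3159+(1−p*)·105.3048)/1.19=44.2400; Δ=(26.3159−105.3048)/(314.8225−209.0986)=-0.7471; B=V−Δ·S=219.7708
Node (2,2) S=353.7332: V=(p*·0.0000+(1−p*)·26.3159)/1.19=7.3714; Δ=(0.0000−26.3159)/(474.0025−314.8225)=-0.1653; B=V−Δ·S=65.8513
Node (1,0) S=175.3300: V=(p*·44.2400+(1−p*)·108.1608)/1.19=55.0814; Δ=(44.2400−108.1608)/(234.9422−156.0437)=-0.8102; B=V−Δ·S=197.1277
Node (1,1) S=263.9800: V=(p*·7.3714+(1−p*)·44.2400)/1.19=16.5218; Δ=(7.3714−44.2400)/(353.7332−234.9422)=-0.3104; B=V−Δ·S=98.4519
Node (0,0) S=197.0000: V=(p*·16.5218+(1−p*)·55.0814)/1.19=24.6849; Δ=(16.5218−55.0814)/(263.9800−175.3300)=-0.4350; B=V−Δ·S=110.3730
The time-0 hedge costs 24.6849, which is the no-arbitrage price.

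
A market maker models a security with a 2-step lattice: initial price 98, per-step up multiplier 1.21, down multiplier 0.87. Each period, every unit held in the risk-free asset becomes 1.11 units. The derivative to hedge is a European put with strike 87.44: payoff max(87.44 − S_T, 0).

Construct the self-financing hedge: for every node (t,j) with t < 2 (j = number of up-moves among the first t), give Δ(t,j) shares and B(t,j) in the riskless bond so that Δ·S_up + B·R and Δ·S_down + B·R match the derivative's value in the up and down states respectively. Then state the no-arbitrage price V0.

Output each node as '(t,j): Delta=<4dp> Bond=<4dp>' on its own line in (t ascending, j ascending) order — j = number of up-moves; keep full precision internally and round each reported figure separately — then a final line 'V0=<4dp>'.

Risk-neutral probability p* = (R−d)/(u−d) = (1.11−0.87)/(1.21−0.87) = 0.7059.
Payoff layer (t=2): V(2,0)=13.2638, V(2,1)=0.0000, V(2,2)=0.0000
Node (1,0) S=85.2600: V=(p*·0.0000+(1−p*)·13.2638)/1.11=3.5145; Δ=(0.0000−13.2638)/(103.1646−74.1762)=-0.4576; B=V−Δ·S=42.5257
Node (1,1) S=118.5800: V=(p*·0.0000+(1−p*)·0.0000)/1.11=0.0000; Δ=(0.0000−0.0000)/(143.4818−103.1646)=0.0000; B=V−Δ·S=0.0000
Node (0,0) S=98.0000: V=(p*·0.0000+(1−p*)·3.5145)/1.11=0.9312; Δ=(0.0000−3.5145)/(118.5800−85.2600)=-0.1055; B=V−Δ·S=11.2681
Check: Δ(0,0)·S0 + B(0,0) = 0.9312 = V0.

(0,0): Delta=-0.1055 Bond=11.2681
(1,0): Delta=-0.4576 Bond=42.5257
(1,1): Delta=0.0000 Bond=0.0000
V0=0.9312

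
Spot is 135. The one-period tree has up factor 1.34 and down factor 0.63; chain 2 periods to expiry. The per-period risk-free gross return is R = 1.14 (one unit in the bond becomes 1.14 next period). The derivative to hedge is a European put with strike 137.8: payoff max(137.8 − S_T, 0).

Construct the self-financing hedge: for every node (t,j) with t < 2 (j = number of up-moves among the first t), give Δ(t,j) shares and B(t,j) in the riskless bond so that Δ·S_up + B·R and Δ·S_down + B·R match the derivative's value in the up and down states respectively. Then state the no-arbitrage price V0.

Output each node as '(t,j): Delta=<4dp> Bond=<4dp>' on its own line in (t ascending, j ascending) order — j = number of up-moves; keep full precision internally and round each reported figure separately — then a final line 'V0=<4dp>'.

(0,0): Delta=-0.3123 Bond=54.7298
(1,0): Delta=-1.0000 Bond=120.8772
(1,1): Delta=-0.1856 Bond=39.4567
V0=12.5634

Under the risk-neutral measure, an up-move has probability p* = (R−d)/(u−d) = 0.7183 and values discount at R = 1.14.
Terminal payoffs: V(2,0)=84.2185, V(2,1)=23.8330, V(2,2)=0.0000
(1,0): S=85.0500. Δ = (V_up−V_dn)/(S_up−S_dn) = (23.8330−84.2185)/(113.9670−53.5815) = -1.0000. V = [p*·23.8330 + (1−p*)·84.2185]/1.14 = 35.8272. B = V − Δ·S = 120.8772.
(1,1): S=180.9000. Δ = (V_up−V_dn)/(S_up−S_dn) = (0.0000−23.8330)/(242.4060−113.9670) = -0.1856. V = [p*·0.0000 + (1−p*)·23.8330]/1.14 = 5.8891. B = V − Δ·S = 39.4567.
(0,0): S=135.0000. Δ = (V_up−V_dn)/(S_up−S_dn) = (5.8891−35.8272)/(180.9000−85.0500) = -0.3123. V = [p*·5.8891 + (1−p*)·35.8272]/1.14 = 12.5634. B = V − Δ·S = 54.7298.
The time-0 hedge costs 12.5634, which is the no-arbitrage price.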